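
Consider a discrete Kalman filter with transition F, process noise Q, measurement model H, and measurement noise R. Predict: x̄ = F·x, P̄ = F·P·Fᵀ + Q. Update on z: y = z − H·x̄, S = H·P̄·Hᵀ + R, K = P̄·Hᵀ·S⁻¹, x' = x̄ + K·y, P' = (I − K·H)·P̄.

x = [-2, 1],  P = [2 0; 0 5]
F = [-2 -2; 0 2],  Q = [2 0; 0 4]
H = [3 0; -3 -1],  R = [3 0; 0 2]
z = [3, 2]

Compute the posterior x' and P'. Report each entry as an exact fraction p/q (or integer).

x' = [198/329, -902/329]
P' = [95/329 -250/329; -250/329 1212/329]

x̄ = F·x = [2, 2]
P̄ = F·P·Fᵀ + Q = [30 -20; -20 24]
y = z − H·x̄ = [-3, 10]
S = H·P̄·Hᵀ + R = [273 -210; -210 176]
K = P̄·Hᵀ·S⁻¹ = [95/329 -5/94; -250/329 -33/47]
x' = x̄ + K·y = [198/329, -902/329]
P' = (I − K·H)·P̄ = [95/329 -250/329; -250/329 1212/329]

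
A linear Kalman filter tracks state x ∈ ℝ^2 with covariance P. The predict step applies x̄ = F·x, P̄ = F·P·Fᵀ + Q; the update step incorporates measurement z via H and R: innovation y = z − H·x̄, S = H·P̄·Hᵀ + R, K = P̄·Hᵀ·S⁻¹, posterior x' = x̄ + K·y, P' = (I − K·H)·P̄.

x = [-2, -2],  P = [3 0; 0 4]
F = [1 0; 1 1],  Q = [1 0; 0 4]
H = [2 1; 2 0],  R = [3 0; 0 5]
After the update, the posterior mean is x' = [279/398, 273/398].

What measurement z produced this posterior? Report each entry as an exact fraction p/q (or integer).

z = [3, 1]

x̄ = F·x = [-2, -4]
P̄ = F·P·Fᵀ + Q = [4 3; 3 11]
S = H·P̄·Hᵀ + R = [42 22; 22 21]
K = P̄·Hᵀ·S⁻¹ = [55/398 47/199; 225/398 -61/199]
x' − x̄ = [1075/398, 1865/398] = K·y
y = (KᵀK)⁻¹·Kᵀ·(x' − x̄) = [11, 5]
z = y + H·x̄ = [11, 5] + [-8, -4] = [3, 1]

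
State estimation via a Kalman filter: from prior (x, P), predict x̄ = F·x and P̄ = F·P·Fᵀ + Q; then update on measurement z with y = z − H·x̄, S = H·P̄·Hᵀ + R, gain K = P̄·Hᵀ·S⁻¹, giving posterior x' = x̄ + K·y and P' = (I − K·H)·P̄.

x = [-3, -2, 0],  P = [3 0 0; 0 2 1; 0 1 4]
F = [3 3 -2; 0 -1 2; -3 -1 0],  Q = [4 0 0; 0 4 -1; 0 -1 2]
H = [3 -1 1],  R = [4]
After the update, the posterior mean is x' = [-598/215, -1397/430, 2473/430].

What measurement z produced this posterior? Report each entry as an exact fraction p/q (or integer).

z = [1]

x̄ = F·x = [-15, 2, 11]
P̄ = F·P·Fᵀ + Q = [53 -14 -31; -14 18 -1; -31 -1 31]
S = H·P̄·Hᵀ + R = [430]
K = P̄·Hᵀ·S⁻¹ = [71/215; -61/430; -61/430]
x' − x̄ = [2627/215, -2257/430, -2257/430] = K·y
y = (KᵀK)⁻¹·Kᵀ·(x' − x̄) = [37]
z = y + H·x̄ = [37] + [-36] = [1]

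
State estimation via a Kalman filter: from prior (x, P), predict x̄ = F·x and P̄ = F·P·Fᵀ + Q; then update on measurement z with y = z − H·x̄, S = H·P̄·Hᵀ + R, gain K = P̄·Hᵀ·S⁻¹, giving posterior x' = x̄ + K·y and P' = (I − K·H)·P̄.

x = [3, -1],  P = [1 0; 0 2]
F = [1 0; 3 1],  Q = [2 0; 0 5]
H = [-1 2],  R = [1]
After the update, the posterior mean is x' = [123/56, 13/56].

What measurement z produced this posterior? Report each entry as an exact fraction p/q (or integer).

x̄ = F·x = [3, 8]
P̄ = F·P·Fᵀ + Q = [3 3; 3 16]
S = H·P̄·Hᵀ + R = [56]
K = P̄·Hᵀ·S⁻¹ = [3/56; 29/56]
x' − x̄ = [-45/56, -435/56] = K·y
y = (KᵀK)⁻¹·Kᵀ·(x' − x̄) = [-15]
z = y + H·x̄ = [-15] + [13] = [-2]

z = [-2]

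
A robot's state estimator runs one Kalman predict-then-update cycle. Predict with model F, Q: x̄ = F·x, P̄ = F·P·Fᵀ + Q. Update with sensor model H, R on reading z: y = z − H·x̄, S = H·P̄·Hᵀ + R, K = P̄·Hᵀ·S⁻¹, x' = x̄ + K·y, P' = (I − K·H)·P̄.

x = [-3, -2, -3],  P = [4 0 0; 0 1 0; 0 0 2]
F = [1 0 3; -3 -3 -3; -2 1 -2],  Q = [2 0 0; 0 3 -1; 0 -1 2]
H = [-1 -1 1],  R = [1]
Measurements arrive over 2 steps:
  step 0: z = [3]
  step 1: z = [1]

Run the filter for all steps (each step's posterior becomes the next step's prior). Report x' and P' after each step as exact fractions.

step 0: x' = [-239/17, 398/17, 415/34], P' = [310/17 -538/17 -235/17; -538/17 1114/17 574/17; -235/17 574/17 693/34]
step 1: x' = [9479/5098, 3097/5098, 9127/2549], P' = [668273/10196 -1092339/10196 -420973/10196; -1092339/10196 1841533/10196 739439/10196; -420973/10196 739439/10196 321983/10196]

step 0: x̄ = F·x = [-12, 24, 10]
step 0: P̄ = F·P·Fᵀ + Q = [24 -30 -20; -30 66 32; -20 32 27]
step 0: y = z − H·x̄ = [5]
step 0: S = H·P̄·Hᵀ + R = [34]
step 0: K = P̄·Hᵀ·S⁻¹ = [-7/17; -2/17; 15/34]
step 0: x' = x̄ + K·y = [-239/17, 398/17, 415/34]
step 0: P' = (I − K·H)·P̄ = [310/17 -538/17 -235/17; -538/17 1114/17 574/17; -235/17 574/17 693/34]
step 1: x̄ = F·x = [767/34, -2199/34, 461/17]
step 1: P̄ = F·P·Fᵀ + Q = [4105/34 -9561/34 365/17; -9561/34 24807/34 -2132/17; 365/17 -2132/17 1750/17]
step 1: y = z − H·x̄ = [-1160/17]
step 1: S = H·P̄·Hᵀ + R = [10196/17]
step 1: K = P̄·Hᵀ·S⁻¹ = [3093/10196; -9755/10196; 3517/10196]
step 1: x' = x̄ + K·y = [9479/5098, 3097/5098, 9127/2549]
step 1: P' = (I − K·H)·P̄ = [668273/10196 -1092339/10196 -420973/10196; -1092339/10196 1841533/10196 739439/10196; -420973/10196 739439/10196 321983/10196]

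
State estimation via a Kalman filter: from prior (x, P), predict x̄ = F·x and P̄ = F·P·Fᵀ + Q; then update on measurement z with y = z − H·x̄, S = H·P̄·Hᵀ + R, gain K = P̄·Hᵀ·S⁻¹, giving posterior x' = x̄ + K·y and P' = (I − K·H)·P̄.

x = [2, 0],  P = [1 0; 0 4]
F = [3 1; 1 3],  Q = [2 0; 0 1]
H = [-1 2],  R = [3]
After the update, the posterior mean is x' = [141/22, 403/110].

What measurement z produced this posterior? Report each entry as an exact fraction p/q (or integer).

x̄ = F·x = [6, 2]
P̄ = F·P·Fᵀ + Q = [15 15; 15 38]
S = H·P̄·Hᵀ + R = [110]
K = P̄·Hᵀ·S⁻¹ = [3/22; 61/110]
x' − x̄ = [9/22, 183/110] = K·y
y = (KᵀK)⁻¹·Kᵀ·(x' − x̄) = [3]
z = y + H·x̄ = [3] + [-2] = [1]

z = [1]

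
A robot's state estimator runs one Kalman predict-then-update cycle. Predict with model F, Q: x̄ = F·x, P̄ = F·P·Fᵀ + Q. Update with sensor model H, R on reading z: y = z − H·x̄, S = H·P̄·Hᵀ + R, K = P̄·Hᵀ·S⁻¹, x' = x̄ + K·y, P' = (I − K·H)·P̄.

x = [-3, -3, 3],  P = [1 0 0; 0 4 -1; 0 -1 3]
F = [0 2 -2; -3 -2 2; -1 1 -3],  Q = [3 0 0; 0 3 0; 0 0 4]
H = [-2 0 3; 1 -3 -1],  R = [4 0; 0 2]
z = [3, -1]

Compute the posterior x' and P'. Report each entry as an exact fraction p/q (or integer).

x̄ = F·x = [-12, 21, -9]
P̄ = F·P·Fᵀ + Q = [39 -36 34; -36 48 -31; 34 -31 42]
y = z − H·x̄ = [6, 65]
S = H·P̄·Hᵀ + R = [130 29; 29 477]
K = P̄·Hᵀ·S⁻¹ = [8171/61169 13994/61169; -5696/61169 -18761/61169; 25201/61169 9368/61169]
x' = x̄ + K·y = [224608/61169, 30908/61169, 209605/61169]
P' = (I − K·H)·P̄ = [608165/61169 54613/61169 416338/61169; 54613/61169 21107/61169 28814/61169; 416338/61169 28814/61169 311160/61169]

x' = [224608/61169, 30908/61169, 209605/61169]
P' = [608165/61169 54613/61169 416338/61169; 54613/61169 21107/61169 28814/61169; 416338/61169 28814/61169 311160/61169]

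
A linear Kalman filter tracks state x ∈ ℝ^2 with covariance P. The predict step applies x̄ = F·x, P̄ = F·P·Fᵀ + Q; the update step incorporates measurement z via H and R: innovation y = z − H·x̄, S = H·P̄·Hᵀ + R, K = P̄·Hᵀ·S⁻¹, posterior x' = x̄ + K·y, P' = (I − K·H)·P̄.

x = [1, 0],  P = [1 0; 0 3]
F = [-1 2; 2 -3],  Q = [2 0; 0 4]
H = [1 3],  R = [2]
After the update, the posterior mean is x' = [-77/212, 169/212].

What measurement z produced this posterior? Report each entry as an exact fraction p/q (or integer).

x̄ = F·x = [-1, 2]
P̄ = F·P·Fᵀ + Q = [15 -20; -20 35]
S = H·P̄·Hᵀ + R = [212]
K = P̄·Hᵀ·S⁻¹ = [-45/212; 85/212]
x' − x̄ = [135/212, -255/212] = K·y
y = (KᵀK)⁻¹·Kᵀ·(x' − x̄) = [-3]
z = y + H·x̄ = [-3] + [5] = [2]

z = [2]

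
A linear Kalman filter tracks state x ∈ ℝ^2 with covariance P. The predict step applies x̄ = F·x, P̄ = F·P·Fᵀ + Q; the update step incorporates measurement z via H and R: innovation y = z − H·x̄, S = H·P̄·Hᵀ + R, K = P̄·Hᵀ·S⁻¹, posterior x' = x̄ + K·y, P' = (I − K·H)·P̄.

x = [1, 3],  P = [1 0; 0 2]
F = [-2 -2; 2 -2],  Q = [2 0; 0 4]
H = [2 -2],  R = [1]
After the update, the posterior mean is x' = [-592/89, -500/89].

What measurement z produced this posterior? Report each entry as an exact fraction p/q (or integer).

z = [-2]

x̄ = F·x = [-8, -4]
P̄ = F·P·Fᵀ + Q = [14 4; 4 16]
S = H·P̄·Hᵀ + R = [89]
K = P̄·Hᵀ·S⁻¹ = [20/89; -24/89]
x' − x̄ = [120/89, -144/89] = K·y
y = (KᵀK)⁻¹·Kᵀ·(x' − x̄) = [6]
z = y + H·x̄ = [6] + [-8] = [-2]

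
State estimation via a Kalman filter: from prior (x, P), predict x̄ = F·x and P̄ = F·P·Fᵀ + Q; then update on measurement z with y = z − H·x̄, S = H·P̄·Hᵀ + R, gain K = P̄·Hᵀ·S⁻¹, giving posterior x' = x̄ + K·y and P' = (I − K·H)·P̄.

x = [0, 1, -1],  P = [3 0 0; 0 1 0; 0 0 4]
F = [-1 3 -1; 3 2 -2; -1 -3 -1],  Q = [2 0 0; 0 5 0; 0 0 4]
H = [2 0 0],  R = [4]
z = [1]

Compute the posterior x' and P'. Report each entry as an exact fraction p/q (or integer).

x' = [13/19, 117/38, -31/19]
P' = [18/19 5/19 -2/19; 5/19 963/19 -123/19; -2/19 -123/19 376/19]

x̄ = F·x = [4, 4, -2]
P̄ = F·P·Fᵀ + Q = [18 5 -2; 5 52 -7; -2 -7 20]
y = z − H·x̄ = [-7]
S = H·P̄·Hᵀ + R = [76]
K = P̄·Hᵀ·S⁻¹ = [9/19; 5/38; -1/19]
x' = x̄ + K·y = [13/19, 117/38, -31/19]
P' = (I − K·H)·P̄ = [18/19 5/19 -2/19; 5/19 963/19 -123/19; -2/19 -123/19 376/19]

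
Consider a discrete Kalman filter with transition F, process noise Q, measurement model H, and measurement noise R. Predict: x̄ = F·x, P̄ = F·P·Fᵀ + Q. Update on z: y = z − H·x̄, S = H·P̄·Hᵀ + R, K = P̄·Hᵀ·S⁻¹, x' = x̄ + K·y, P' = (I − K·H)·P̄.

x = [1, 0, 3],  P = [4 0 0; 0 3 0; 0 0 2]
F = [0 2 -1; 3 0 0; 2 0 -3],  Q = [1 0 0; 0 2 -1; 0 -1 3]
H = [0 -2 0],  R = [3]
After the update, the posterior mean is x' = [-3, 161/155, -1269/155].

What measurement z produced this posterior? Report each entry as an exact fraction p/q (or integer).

z = [-2]

x̄ = F·x = [-3, 3, -7]
P̄ = F·P·Fᵀ + Q = [15 0 6; 0 38 23; 6 23 37]
S = H·P̄·Hᵀ + R = [155]
K = P̄·Hᵀ·S⁻¹ = [0; -76/155; -46/155]
x' − x̄ = [0, -304/155, -184/155] = K·y
y = (KᵀK)⁻¹·Kᵀ·(x' − x̄) = [4]
z = y + H·x̄ = [4] + [-6] = [-2]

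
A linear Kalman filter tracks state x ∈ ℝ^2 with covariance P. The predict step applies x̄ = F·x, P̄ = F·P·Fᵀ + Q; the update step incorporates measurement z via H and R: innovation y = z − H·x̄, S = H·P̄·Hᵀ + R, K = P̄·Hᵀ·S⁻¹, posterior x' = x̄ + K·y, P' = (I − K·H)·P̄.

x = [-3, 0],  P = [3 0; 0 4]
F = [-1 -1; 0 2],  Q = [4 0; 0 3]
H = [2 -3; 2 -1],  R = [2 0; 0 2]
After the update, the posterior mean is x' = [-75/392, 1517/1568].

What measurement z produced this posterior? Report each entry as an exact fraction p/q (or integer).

x̄ = F·x = [3, 0]
P̄ = F·P·Fᵀ + Q = [11 -8; -8 19]
S = H·P̄·Hᵀ + R = [313 165; 165 97]
K = P̄·Hᵀ·S⁻¹ = [-61/392 225/392; -653/1568 545/1568]
x' − x̄ = [-1251/392, 1517/1568] = K·y
y = (KᵀK)⁻¹·Kᵀ·(x' − x̄) = [-9, -8]
z = y + H·x̄ = [-9, -8] + [6, 6] = [-3, -2]

z = [-3, -2]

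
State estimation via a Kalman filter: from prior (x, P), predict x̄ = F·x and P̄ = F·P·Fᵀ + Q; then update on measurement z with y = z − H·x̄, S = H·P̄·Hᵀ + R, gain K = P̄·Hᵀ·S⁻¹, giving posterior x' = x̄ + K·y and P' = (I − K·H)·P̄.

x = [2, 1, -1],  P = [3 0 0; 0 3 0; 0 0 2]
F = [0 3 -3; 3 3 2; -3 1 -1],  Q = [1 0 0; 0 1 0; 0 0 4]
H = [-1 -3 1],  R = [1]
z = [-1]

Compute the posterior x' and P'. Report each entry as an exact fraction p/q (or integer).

x' = [1386/421, -443/421, -379/421]
P' = [16478/421 -2273/421 9621/421; -2273/421 985/421 569/421; 9621/421 569/421 22743/842]

x̄ = F·x = [6, 7, -4]
P̄ = F·P·Fᵀ + Q = [46 15 15; 15 63 -22; 15 -22 36]
y = z − H·x̄ = [30]
S = H·P̄·Hᵀ + R = [842]
K = P̄·Hᵀ·S⁻¹ = [-38/421; -113/421; 87/842]
x' = x̄ + K·y = [1386/421, -443/421, -379/421]
P' = (I − K·H)·P̄ = [16478/421 -2273/421 9621/421; -2273/421 985/421 569/421; 9621/421 569/421 22743/842]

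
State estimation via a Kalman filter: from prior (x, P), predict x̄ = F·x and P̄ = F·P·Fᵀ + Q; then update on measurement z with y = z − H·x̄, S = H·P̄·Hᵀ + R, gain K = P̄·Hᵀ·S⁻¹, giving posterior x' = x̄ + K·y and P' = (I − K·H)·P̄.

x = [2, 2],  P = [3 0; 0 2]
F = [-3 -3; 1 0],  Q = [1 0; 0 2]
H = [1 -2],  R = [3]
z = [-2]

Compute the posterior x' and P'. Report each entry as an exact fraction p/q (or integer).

x̄ = F·x = [-12, 2]
P̄ = F·P·Fᵀ + Q = [46 -9; -9 5]
y = z − H·x̄ = [14]
S = H·P̄·Hᵀ + R = [105]
K = P̄·Hᵀ·S⁻¹ = [64/105; -19/105]
x' = x̄ + K·y = [-52/15, -8/15]
P' = (I − K·H)·P̄ = [734/105 271/105; 271/105 164/105]

x' = [-52/15, -8/15]
P' = [734/105 271/105; 271/105 164/105]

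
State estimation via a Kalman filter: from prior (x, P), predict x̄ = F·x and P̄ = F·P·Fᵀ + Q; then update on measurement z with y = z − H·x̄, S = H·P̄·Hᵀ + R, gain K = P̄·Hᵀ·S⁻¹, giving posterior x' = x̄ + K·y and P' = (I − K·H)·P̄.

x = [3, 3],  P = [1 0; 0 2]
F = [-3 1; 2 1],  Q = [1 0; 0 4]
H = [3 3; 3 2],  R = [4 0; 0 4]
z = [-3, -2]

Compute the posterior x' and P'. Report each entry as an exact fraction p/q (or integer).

x̄ = F·x = [-6, 9]
P̄ = F·P·Fᵀ + Q = [12 -4; -4 10]
y = z − H·x̄ = [-12, -2]
S = H·P̄·Hᵀ + R = [130 108; 108 104]
K = P̄·Hᵀ·S⁻¹ = [-33/116 131/232; 63/116 -113/232]
x' = x̄ + K·y = [-431/116, 401/116]
P' = (I − K·H)·P̄ = [175/58 -197/58; -197/58 239/58]

x' = [-431/116, 401/116]
P' = [175/58 -197/58; -197/58 239/58]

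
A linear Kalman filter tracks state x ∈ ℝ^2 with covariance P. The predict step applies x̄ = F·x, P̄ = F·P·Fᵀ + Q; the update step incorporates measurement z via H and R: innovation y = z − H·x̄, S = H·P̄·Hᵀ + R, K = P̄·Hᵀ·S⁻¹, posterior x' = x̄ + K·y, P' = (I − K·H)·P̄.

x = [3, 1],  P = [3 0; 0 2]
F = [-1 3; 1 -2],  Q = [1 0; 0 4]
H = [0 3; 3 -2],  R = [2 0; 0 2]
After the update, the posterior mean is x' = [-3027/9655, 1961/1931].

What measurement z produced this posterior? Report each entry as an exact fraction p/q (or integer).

z = [3, -3]

x̄ = F·x = [0, 1]
P̄ = F·P·Fᵀ + Q = [22 -15; -15 15]
S = H·P̄·Hᵀ + R = [137 -225; -225 440]
K = P̄·Hᵀ·S⁻¹ = [360/1931 3027/9655; 585/1931 -30/1931]
x' − x̄ = [-3027/9655, 30/1931] = K·y
y = (KᵀK)⁻¹·Kᵀ·(x' − x̄) = [0, -1]
z = y + H·x̄ = [0, -1] + [3, -2] = [3, -3]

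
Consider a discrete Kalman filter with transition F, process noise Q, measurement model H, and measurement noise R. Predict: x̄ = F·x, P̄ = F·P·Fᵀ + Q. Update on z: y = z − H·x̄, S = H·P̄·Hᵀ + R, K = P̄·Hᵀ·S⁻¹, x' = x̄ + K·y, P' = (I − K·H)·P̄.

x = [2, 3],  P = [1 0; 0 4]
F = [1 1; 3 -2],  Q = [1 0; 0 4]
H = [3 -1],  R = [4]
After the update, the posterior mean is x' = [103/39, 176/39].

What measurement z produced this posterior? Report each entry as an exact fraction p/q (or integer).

z = [3]

x̄ = F·x = [5, 0]
P̄ = F·P·Fᵀ + Q = [6 -5; -5 29]
S = H·P̄·Hᵀ + R = [117]
K = P̄·Hᵀ·S⁻¹ = [23/117; -44/117]
x' − x̄ = [-92/39, 176/39] = K·y
y = (KᵀK)⁻¹·Kᵀ·(x' − x̄) = [-12]
z = y + H·x̄ = [-12] + [15] = [3]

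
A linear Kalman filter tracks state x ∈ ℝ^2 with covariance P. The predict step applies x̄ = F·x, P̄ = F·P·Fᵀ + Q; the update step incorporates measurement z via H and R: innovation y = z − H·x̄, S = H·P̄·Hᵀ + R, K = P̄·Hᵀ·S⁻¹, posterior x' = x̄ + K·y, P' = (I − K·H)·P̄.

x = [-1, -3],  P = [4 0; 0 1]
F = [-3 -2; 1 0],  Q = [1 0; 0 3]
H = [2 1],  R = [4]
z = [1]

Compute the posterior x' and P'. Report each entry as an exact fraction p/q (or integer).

x' = [23/127, 145/127]
P' = [307/127 -334/127; -334/127 600/127]

x̄ = F·x = [9, -1]
P̄ = F·P·Fᵀ + Q = [41 -12; -12 7]
y = z − H·x̄ = [-16]
S = H·P̄·Hᵀ + R = [127]
K = P̄·Hᵀ·S⁻¹ = [70/127; -17/127]
x' = x̄ + K·y = [23/127, 145/127]
P' = (I − K·H)·P̄ = [307/127 -334/127; -334/127 600/127]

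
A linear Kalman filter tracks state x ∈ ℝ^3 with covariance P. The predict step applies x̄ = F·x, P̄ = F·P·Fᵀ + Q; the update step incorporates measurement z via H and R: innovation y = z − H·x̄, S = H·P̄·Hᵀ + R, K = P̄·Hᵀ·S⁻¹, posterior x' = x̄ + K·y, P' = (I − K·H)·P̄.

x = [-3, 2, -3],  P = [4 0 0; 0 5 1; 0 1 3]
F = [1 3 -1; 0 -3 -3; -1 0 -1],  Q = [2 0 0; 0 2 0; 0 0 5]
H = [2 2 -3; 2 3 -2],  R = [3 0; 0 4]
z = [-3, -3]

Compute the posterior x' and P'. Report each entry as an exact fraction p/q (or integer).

x' = [34491/3823, -15183/3823, 16944/3823]
P' = [198505/7646 -45860/3823 33457/3823; -45860/3823 27692/3823 -9880/3823; 33457/3823 -9880/3823 16998/3823]

x̄ = F·x = [6, 3, 6]
P̄ = F·P·Fᵀ + Q = [48 -42 -4; -42 92 12; -4 12 12]
y = z − H·x̄ = [-3, -12]
S = H·P̄·Hᵀ + R = [239 280; 280 456]
K = P̄·Hᵀ·S⁻¹ = [2138/3823 -5989/15292; -2232/3823 2779/3823; -1280/3823 1639/7646]
x' = x̄ + K·y = [34491/3823, -15183/3823, 16944/3823]
P' = (I − K·H)·P̄ = [198505/7646 -45860/3823 33457/3823; -45860/3823 27692/3823 -9880/3823; 33457/3823 -9880/3823 16998/3823]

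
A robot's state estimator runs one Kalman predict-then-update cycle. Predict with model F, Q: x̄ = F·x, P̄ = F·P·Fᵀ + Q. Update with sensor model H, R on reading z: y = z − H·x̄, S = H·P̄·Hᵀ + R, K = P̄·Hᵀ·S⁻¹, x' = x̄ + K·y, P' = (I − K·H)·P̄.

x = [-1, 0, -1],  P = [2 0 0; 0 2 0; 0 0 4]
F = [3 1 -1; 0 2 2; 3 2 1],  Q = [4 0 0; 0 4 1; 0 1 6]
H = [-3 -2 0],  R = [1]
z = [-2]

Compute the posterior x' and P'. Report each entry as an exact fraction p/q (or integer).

x̄ = F·x = [-2, -2, -4]
P̄ = F·P·Fᵀ + Q = [28 -4 18; -4 28 17; 18 17 36]
y = z − H·x̄ = [-12]
S = H·P̄·Hᵀ + R = [317]
K = P̄·Hᵀ·S⁻¹ = [-76/317; -44/317; -88/317]
x' = x̄ + K·y = [278/317, -106/317, -212/317]
P' = (I − K·H)·P̄ = [3100/317 -4612/317 -982/317; -4612/317 6940/317 1517/317; -982/317 1517/317 3668/317]

x' = [278/317, -106/317, -212/317]
P' = [3100/317 -4612/317 -982/317; -4612/317 6940/317 1517/317; -982/317 1517/317 3668/317]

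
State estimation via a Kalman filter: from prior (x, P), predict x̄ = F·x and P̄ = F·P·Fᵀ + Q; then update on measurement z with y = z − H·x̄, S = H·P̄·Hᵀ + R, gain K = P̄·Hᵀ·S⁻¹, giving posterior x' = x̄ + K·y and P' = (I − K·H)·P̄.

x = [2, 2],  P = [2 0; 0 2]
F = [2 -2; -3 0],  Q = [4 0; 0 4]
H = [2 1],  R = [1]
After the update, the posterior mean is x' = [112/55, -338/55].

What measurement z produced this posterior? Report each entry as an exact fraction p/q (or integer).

x̄ = F·x = [0, -6]
P̄ = F·P·Fᵀ + Q = [20 -12; -12 22]
S = H·P̄·Hᵀ + R = [55]
K = P̄·Hᵀ·S⁻¹ = [28/55; -2/55]
x' − x̄ = [112/55, -8/55] = K·y
y = (KᵀK)⁻¹·Kᵀ·(x' − x̄) = [4]
z = y + H·x̄ = [4] + [-6] = [-2]

z = [-2]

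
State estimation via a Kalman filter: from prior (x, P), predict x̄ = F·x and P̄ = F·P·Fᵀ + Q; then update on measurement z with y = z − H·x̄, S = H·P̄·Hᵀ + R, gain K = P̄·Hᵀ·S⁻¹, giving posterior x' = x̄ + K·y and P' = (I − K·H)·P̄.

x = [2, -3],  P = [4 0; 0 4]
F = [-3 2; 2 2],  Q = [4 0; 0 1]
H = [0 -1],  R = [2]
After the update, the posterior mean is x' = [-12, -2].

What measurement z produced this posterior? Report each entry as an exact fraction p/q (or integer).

z = [2]

x̄ = F·x = [-12, -2]
P̄ = F·P·Fᵀ + Q = [56 -8; -8 33]
S = H·P̄·Hᵀ + R = [35]
K = P̄·Hᵀ·S⁻¹ = [8/35; -33/35]
x' − x̄ = [0, 0] = K·y
y = (KᵀK)⁻¹·Kᵀ·(x' − x̄) = [0]
z = y + H·x̄ = [0] + [2] = [2]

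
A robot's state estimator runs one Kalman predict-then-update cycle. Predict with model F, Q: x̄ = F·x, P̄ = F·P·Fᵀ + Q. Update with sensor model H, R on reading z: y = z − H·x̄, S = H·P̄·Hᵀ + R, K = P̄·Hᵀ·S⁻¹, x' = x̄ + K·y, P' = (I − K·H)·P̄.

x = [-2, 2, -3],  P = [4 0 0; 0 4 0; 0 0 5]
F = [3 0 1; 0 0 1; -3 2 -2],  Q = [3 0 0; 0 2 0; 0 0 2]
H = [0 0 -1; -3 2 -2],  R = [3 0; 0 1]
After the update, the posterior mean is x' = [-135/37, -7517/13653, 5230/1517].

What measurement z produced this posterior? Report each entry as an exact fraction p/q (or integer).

x̄ = F·x = [-9, -3, 16]
P̄ = F·P·Fᵀ + Q = [44 5 -46; 5 7 -10; -46 -10 74]
S = H·P̄·Hᵀ + R = [77 30; 30 189]
K = P̄·Hᵀ·S⁻¹ = [26/37 -10/37; 440/4551 1163/13653; -1454/1517 -10/1517]
x' − x̄ = [198/37, 33442/13653, -19042/1517] = K·y
y = (KᵀK)⁻¹·Kᵀ·(x' − x̄) = [13, 14]
z = y + H·x̄ = [13, 14] + [-16, -11] = [-3, 3]

z = [-3, 3]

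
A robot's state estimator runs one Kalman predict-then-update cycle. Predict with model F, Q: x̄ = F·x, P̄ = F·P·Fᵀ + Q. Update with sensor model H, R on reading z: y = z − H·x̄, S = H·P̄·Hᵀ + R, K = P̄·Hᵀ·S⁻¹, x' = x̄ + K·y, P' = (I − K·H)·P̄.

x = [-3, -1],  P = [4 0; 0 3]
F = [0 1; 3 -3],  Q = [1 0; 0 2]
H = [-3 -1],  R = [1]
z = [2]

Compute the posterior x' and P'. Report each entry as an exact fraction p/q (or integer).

x̄ = F·x = [-1, -6]
P̄ = F·P·Fᵀ + Q = [4 -9; -9 65]
y = z − H·x̄ = [-7]
S = H·P̄·Hᵀ + R = [48]
K = P̄·Hᵀ·S⁻¹ = [-1/16; -19/24]
x' = x̄ + K·y = [-9/16, -11/24]
P' = (I − K·H)·P̄ = [61/16 -91/8; -91/8 419/12]

x' = [-9/16, -11/24]
P' = [61/16 -91/8; -91/8 419/12]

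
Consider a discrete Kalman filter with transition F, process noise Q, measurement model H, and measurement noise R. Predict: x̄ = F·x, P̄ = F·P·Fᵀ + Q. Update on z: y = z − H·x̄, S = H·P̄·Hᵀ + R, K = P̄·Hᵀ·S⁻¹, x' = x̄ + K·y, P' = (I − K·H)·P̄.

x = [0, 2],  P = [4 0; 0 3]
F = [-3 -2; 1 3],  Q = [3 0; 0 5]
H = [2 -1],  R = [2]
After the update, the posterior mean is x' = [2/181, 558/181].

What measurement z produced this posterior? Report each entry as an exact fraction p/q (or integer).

z = [-3]

x̄ = F·x = [-4, 6]
P̄ = F·P·Fᵀ + Q = [51 -30; -30 36]
S = H·P̄·Hᵀ + R = [362]
K = P̄·Hᵀ·S⁻¹ = [66/181; -48/181]
x' − x̄ = [726/181, -528/181] = K·y
y = (KᵀK)⁻¹·Kᵀ·(x' − x̄) = [11]
z = y + H·x̄ = [11] + [-14] = [-3]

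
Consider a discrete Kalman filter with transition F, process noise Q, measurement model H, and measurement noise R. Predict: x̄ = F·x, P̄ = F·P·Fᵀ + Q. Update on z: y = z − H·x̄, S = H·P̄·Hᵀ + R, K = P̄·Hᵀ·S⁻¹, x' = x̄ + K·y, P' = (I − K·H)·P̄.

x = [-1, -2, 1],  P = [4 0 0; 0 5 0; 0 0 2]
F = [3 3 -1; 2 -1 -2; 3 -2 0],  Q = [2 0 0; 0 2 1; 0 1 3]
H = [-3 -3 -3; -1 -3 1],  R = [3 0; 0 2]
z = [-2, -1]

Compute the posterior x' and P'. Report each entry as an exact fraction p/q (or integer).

x̄ = F·x = [-10, -2, 1]
P̄ = F·P·Fᵀ + Q = [85 13 6; 13 31 35; 6 35 59]
y = z − H·x̄ = [-35, -18]
S = H·P̄·Hᵀ + R = [2550 723; 723 281]
K = P̄·Hᵀ·S⁻¹ = [-786/64607 -25108/64607; -96/1219 -61/1219; -15568/64607 28100/64607]
x' = x̄ + K·y = [-166616/64607, 2020/1219, 103687/64607]
P' = (I − K·H)·P̄ = [2283619/64607 -21303/1219 -1153774/64607; -21303/1219 202/23 10693/1219; -1153774/64607 10693/1219 602613/64607]

x' = [-166616/64607, 2020/1219, 103687/64607]
P' = [2283619/64607 -21303/1219 -1153774/64607; -21303/1219 202/23 10693/1219; -1153774/64607 10693/1219 602613/64607]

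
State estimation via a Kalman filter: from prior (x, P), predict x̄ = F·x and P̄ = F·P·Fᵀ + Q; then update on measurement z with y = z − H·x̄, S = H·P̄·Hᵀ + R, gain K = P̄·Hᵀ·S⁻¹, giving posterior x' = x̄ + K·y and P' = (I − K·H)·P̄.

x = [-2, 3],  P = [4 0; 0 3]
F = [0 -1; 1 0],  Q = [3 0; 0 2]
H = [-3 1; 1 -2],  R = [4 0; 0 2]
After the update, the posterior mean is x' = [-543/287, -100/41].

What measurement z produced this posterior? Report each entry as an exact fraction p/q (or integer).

x̄ = F·x = [-3, -2]
P̄ = F·P·Fᵀ + Q = [6 0; 0 6]
S = H·P̄·Hᵀ + R = [64 -30; -30 32]
K = P̄·Hᵀ·S⁻¹ = [-99/287 -39/287; -6/41 -21/41]
x' − x̄ = [318/287, -18/41] = K·y
y = (KᵀK)⁻¹·Kᵀ·(x' − x̄) = [-4, 2]
z = y + H·x̄ = [-4, 2] + [7, 1] = [3, 3]

z = [3, 3]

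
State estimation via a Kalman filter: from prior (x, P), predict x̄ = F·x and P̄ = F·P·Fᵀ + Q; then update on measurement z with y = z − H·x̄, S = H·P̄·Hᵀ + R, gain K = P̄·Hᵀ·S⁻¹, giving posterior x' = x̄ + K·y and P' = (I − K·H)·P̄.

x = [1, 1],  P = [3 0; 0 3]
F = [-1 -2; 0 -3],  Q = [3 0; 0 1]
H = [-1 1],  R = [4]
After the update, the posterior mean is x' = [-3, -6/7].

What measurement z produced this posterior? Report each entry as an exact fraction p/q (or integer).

z = [3]

x̄ = F·x = [-3, -3]
P̄ = F·P·Fᵀ + Q = [18 18; 18 28]
S = H·P̄·Hᵀ + R = [14]
K = P̄·Hᵀ·S⁻¹ = [0; 5/7]
x' − x̄ = [0, 15/7] = K·y
y = (KᵀK)⁻¹·Kᵀ·(x' − x̄) = [3]
z = y + H·x̄ = [3] + [0] = [3]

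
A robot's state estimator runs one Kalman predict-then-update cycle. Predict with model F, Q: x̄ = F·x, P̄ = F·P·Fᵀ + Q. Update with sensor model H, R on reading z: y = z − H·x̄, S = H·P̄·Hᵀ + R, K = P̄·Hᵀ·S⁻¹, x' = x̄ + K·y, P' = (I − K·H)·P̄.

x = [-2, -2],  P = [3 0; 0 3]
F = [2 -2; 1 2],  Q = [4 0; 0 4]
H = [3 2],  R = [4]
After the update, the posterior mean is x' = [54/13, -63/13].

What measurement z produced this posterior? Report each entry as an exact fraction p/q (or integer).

z = [3]

x̄ = F·x = [0, -6]
P̄ = F·P·Fᵀ + Q = [28 -6; -6 19]
S = H·P̄·Hᵀ + R = [260]
K = P̄·Hᵀ·S⁻¹ = [18/65; 1/13]
x' − x̄ = [54/13, 15/13] = K·y
y = (KᵀK)⁻¹·Kᵀ·(x' − x̄) = [15]
z = y + H·x̄ = [15] + [-12] = [3]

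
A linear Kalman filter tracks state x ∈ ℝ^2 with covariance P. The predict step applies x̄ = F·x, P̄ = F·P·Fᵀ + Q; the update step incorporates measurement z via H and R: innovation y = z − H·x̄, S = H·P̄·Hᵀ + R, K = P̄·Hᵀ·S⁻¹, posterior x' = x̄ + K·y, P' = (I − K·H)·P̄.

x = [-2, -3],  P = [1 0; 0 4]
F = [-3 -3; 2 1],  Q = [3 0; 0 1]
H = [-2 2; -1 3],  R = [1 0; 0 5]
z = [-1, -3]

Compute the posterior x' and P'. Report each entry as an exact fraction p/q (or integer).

x̄ = F·x = [15, -7]
P̄ = F·P·Fᵀ + Q = [48 -18; -18 9]
y = z − H·x̄ = [43, 33]
S = H·P̄·Hᵀ + R = [373 294; 294 242]
K = P̄·Hᵀ·S⁻¹ = [-978/1915 381/1915; -81/1915 909/3830]
x' = x̄ + K·y = [-756/1915, -3779/3830]
P' = (I − K·H)·P̄ = [1686/1915 1197/1915; 1197/1915 2313/3830]

x' = [-756/1915, -3779/3830]
P' = [1686/1915 1197/1915; 1197/1915 2313/3830]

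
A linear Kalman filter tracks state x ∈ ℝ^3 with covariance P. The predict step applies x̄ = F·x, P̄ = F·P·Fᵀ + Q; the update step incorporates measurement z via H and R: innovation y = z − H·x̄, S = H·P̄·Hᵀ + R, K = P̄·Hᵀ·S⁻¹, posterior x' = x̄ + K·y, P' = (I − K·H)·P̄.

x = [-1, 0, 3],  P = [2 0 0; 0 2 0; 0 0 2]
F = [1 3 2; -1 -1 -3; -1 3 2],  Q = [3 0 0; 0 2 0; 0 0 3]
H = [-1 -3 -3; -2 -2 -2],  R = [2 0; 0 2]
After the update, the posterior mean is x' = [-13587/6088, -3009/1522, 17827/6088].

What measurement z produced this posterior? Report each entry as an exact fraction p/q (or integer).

x̄ = F·x = [5, -8, 7]
P̄ = F·P·Fᵀ + Q = [31 -20 24; -20 24 -16; 24 -16 31]
S = H·P̄·Hᵀ + R = [264 232; 232 250]
K = P̄·Hᵀ·S⁻¹ = [2745/6088 -1063/1522; -821/1522 454/761; 423/6088 -573/1522]
x' − x̄ = [-44027/6088, 9167/1522, -24789/6088] = K·y
y = (KᵀK)⁻¹·Kᵀ·(x' − x̄) = [1, 11]
z = y + H·x̄ = [1, 11] + [-2, -8] = [-1, 3]

z = [-1, 3]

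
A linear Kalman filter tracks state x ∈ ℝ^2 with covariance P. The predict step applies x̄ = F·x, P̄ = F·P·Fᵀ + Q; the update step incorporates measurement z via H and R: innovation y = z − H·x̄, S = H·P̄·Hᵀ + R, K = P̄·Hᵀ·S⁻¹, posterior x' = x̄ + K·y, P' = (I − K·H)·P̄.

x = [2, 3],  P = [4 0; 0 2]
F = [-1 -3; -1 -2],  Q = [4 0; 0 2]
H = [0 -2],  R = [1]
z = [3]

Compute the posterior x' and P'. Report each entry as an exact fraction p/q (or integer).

x̄ = F·x = [-11, -8]
P̄ = F·P·Fᵀ + Q = [26 16; 16 14]
y = z − H·x̄ = [-13]
S = H·P̄·Hᵀ + R = [57]
K = P̄·Hᵀ·S⁻¹ = [-32/57; -28/57]
x' = x̄ + K·y = [-211/57, -92/57]
P' = (I − K·H)·P̄ = [458/57 16/57; 16/57 14/57]

x' = [-211/57, -92/57]
P' = [458/57 16/57; 16/57 14/57]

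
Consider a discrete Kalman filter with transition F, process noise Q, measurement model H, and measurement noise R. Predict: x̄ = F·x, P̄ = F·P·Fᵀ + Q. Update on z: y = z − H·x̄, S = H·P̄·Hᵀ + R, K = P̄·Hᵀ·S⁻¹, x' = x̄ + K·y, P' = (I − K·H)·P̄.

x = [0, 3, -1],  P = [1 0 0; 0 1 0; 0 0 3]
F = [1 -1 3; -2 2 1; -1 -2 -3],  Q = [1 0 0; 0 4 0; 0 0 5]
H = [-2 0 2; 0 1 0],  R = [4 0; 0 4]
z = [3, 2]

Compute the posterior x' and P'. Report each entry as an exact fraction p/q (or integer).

x̄ = F·x = [-6, 5, -3]
P̄ = F·P·Fᵀ + Q = [30 5 -26; 5 15 -11; -26 -11 37]
y = z − H·x̄ = [-3, -3]
S = H·P̄·Hᵀ + R = [480 -32; -32 19]
K = P̄·Hᵀ·S⁻¹ = [-123/506 -37/253; -4/253 193/253; 1021/4048 -39/253]
x' = x̄ + K·y = [-2445/506, 698/253, -13335/4048]
P' = (I − K·H)·P̄ = [887/253 -148/253 764/253; -148/253 772/253 -156/253; 764/253 -156/253 7133/2024]

x' = [-2445/506, 698/253, -13335/4048]
P' = [887/253 -148/253 764/253; -148/253 772/253 -156/253; 764/253 -156/253 7133/2024]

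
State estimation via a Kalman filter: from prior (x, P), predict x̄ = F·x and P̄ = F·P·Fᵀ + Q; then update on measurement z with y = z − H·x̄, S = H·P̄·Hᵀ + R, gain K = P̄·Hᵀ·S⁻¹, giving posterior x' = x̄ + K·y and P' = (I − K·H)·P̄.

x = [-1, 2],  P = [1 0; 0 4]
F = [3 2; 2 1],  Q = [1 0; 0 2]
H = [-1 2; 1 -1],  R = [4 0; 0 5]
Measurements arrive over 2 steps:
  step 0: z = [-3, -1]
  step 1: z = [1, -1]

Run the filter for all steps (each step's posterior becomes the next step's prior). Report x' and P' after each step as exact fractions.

step 0: x̄ = F·x = [1, 0]
step 0: P̄ = F·P·Fᵀ + Q = [26 14; 14 10]
step 0: y = z − H·x̄ = [-2, -2]
step 0: S = H·P̄·Hᵀ + R = [14 -4; -4 13]
step 0: K = P̄·Hᵀ·S⁻¹ = [37/83 88/83; 47/83 40/83]
step 0: x' = x̄ + K·y = [-167/83, -174/83]
step 0: P' = (I − K·H)·P̄ = [1028/83 588/83; 588/83 388/83]
step 1: x̄ = F·x = [-849/83, -508/83]
step 1: P̄ = F·P·Fᵀ + Q = [17943/83 11060/83; 11060/83 7018/83]
step 1: y = z − H·x̄ = [250/83, 258/83]
step 1: S = H·P̄·Hᵀ + R = [2107/83 1201/83; 1201/83 3256/83]
step 1: K = P̄·Hᵀ·S⁻¹ = [21421/21759 38096/21759; 58258/65277 59546/65277]
step 1: x' = x̄ + K·y = [-39631/21759, -38956/65277]
step 1: P' = (I − K·H)·P̄ = [155548/7253 276164/21759; 276164/21759 530762/65277]

step 0: x' = [-167/83, -174/83], P' = [1028/83 588/83; 588/83 388/83]
step 1: x' = [-39631/21759, -38956/65277], P' = [155548/7253 276164/21759; 276164/21759 530762/65277]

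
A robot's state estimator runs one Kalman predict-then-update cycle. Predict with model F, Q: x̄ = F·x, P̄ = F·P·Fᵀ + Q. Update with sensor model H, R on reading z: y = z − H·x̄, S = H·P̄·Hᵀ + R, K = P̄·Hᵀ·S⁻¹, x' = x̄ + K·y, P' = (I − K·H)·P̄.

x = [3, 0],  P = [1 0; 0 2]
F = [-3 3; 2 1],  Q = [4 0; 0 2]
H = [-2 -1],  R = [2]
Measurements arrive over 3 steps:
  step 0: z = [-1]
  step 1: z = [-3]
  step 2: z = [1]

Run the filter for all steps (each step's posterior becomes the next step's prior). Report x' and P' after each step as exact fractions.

step 0: x̄ = F·x = [-9, 6]
step 0: P̄ = F·P·Fᵀ + Q = [31 0; 0 8]
step 0: y = z − H·x̄ = [-13]
step 0: S = H·P̄·Hᵀ + R = [134]
step 0: K = P̄·Hᵀ·S⁻¹ = [-31/67; -4/67]
step 0: x' = x̄ + K·y = [-200/67, 454/67]
step 0: P' = (I − K·H)·P̄ = [155/67 -248/67; -248/67 504/67]
step 1: x̄ = F·x = [1962/67, 54/67]
step 1: P̄ = F·P·Fᵀ + Q = [10663/67 -162/67; -162/67 266/67]
step 1: y = z − H·x̄ = [3777/67]
step 1: S = H·P̄·Hᵀ + R = [42404/67]
step 1: K = P̄·Hᵀ·S⁻¹ = [-5291/10601; 29/21202]
step 1: x' = x̄ + K·y = [12165/10601, 18723/21202]
step 1: P' = (I − K·H)·P̄ = [15817/10601 -21052/10601; -21052/10601 42075/10601]
step 2: x̄ = F·x = [-16821/21202, 67383/21202]
step 2: P̄ = F·P·Fᵀ + Q = [942368/10601 -31833/10601; -31833/10601 42337/10601]
step 2: y = z − H·x̄ = [54943/21202]
step 2: S = H·P̄·Hᵀ + R = [3705679/10601]
step 2: K = P̄·Hᵀ·S⁻¹ = [-1852903/3705679; 21329/3705679]
step 2: x' = x̄ + K·y = [-7741594/3705679, 11832452/3705679]
step 2: P' = (I − K·H)·P̄ = [5552663/3705679 -7399520/3705679; -7399520/3705679 14756382/3705679]

step 0: x' = [-200/67, 454/67], P' = [155/67 -248/67; -248/67 504/67]
step 1: x' = [12165/10601, 18723/21202], P' = [15817/10601 -21052/10601; -21052/10601 42075/10601]
step 2: x' = [-7741594/3705679, 11832452/3705679], P' = [5552663/3705679 -7399520/3705679; -7399520/3705679 14756382/3705679]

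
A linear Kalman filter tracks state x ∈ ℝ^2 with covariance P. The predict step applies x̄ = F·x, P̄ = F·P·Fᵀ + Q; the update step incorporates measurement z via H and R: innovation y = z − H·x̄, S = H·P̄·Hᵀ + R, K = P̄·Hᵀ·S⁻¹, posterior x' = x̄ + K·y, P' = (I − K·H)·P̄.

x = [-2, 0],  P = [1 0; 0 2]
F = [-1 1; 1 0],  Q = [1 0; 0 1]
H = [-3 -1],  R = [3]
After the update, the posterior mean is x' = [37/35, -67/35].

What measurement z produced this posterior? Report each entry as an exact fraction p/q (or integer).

x̄ = F·x = [2, -2]
P̄ = F·P·Fᵀ + Q = [4 -1; -1 2]
S = H·P̄·Hᵀ + R = [35]
K = P̄·Hᵀ·S⁻¹ = [-11/35; 1/35]
x' − x̄ = [-33/35, 3/35] = K·y
y = (KᵀK)⁻¹·Kᵀ·(x' − x̄) = [3]
z = y + H·x̄ = [3] + [-4] = [-1]

z = [-1]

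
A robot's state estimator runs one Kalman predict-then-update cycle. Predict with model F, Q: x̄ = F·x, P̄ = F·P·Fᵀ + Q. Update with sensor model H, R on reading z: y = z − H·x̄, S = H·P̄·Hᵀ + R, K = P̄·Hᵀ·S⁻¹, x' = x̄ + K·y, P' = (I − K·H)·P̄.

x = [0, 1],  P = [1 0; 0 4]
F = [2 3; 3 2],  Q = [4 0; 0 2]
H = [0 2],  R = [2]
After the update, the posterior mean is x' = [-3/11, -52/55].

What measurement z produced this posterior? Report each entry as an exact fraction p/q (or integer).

z = [-2]

x̄ = F·x = [3, 2]
P̄ = F·P·Fᵀ + Q = [44 30; 30 27]
S = H·P̄·Hᵀ + R = [110]
K = P̄·Hᵀ·S⁻¹ = [6/11; 27/55]
x' − x̄ = [-36/11, -162/55] = K·y
y = (KᵀK)⁻¹·Kᵀ·(x' − x̄) = [-6]
z = y + H·x̄ = [-6] + [4] = [-2]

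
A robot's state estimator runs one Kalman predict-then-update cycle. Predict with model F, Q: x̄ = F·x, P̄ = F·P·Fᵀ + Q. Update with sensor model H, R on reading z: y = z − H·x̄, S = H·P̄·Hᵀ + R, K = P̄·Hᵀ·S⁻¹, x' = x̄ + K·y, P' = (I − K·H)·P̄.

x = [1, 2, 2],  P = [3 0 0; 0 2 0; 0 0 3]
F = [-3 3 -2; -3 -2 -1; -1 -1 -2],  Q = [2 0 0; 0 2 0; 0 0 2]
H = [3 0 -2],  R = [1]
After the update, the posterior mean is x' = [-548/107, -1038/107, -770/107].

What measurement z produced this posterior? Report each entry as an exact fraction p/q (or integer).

z = [-1]

x̄ = F·x = [-1, -9, -7]
P̄ = F·P·Fᵀ + Q = [59 21 15; 21 40 19; 15 19 19]
S = H·P̄·Hᵀ + R = [428]
K = P̄·Hᵀ·S⁻¹ = [147/428; 25/428; 7/428]
x' − x̄ = [-441/107, -75/107, -21/107] = K·y
y = (KᵀK)⁻¹·Kᵀ·(x' − x̄) = [-12]
z = y + H·x̄ = [-12] + [11] = [-1]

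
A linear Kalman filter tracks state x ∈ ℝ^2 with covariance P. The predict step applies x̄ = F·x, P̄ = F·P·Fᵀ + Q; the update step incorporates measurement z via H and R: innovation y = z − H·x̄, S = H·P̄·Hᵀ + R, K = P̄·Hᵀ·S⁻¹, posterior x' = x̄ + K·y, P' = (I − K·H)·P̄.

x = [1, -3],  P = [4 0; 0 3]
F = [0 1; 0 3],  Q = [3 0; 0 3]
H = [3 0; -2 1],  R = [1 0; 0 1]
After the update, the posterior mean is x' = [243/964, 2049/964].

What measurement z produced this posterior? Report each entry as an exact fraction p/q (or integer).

x̄ = F·x = [-3, -9]
P̄ = F·P·Fᵀ + Q = [6 9; 9 30]
S = H·P̄·Hᵀ + R = [55 -9; -9 19]
K = P̄·Hᵀ·S⁻¹ = [315/964 -3/964; 621/964 903/964]
x' − x̄ = [3135/964, 10725/964] = K·y
y = (KᵀK)⁻¹·Kᵀ·(x' − x̄) = [10, 5]
z = y + H·x̄ = [10, 5] + [-9, -3] = [1, 2]

z = [1, 2]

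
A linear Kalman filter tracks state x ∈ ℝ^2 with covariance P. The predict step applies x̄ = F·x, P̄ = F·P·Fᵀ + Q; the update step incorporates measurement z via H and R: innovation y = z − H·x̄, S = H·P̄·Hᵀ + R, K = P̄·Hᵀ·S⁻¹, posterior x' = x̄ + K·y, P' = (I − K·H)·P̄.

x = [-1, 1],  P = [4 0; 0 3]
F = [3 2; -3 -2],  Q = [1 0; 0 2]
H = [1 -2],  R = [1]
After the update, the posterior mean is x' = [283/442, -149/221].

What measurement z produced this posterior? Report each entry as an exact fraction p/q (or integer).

z = [2]

x̄ = F·x = [-1, 1]
P̄ = F·P·Fᵀ + Q = [49 -48; -48 50]
S = H·P̄·Hᵀ + R = [442]
K = P̄·Hᵀ·S⁻¹ = [145/442; -74/221]
x' − x̄ = [725/442, -370/221] = K·y
y = (KᵀK)⁻¹·Kᵀ·(x' − x̄) = [5]
z = y + H·x̄ = [5] + [-3] = [2]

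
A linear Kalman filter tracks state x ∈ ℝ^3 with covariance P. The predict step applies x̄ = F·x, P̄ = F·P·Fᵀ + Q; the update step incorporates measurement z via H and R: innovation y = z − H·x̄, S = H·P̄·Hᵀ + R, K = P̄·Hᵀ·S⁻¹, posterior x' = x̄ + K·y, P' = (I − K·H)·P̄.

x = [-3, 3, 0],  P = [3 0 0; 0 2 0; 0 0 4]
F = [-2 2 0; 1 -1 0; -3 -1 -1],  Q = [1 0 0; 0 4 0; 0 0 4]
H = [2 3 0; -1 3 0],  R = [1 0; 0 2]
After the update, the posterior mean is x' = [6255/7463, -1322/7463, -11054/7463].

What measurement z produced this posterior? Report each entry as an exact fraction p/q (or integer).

z = [1, -1]

x̄ = F·x = [12, -6, 6]
P̄ = F·P·Fᵀ + Q = [21 -10 14; -10 9 -7; 14 -7 37]
S = H·P̄·Hᵀ + R = [46 9; 9 164]
K = P̄·Hᵀ·S⁻¹ = [2427/7463 -2454/7463; 815/7463 1639/7463; 1463/7463 -1673/7463]
x' − x̄ = [-83301/7463, 43456/7463, -55832/7463] = K·y
y = (KᵀK)⁻¹·Kᵀ·(x' − x̄) = [-5, 29]
z = y + H·x̄ = [-5, 29] + [6, -30] = [1, -1]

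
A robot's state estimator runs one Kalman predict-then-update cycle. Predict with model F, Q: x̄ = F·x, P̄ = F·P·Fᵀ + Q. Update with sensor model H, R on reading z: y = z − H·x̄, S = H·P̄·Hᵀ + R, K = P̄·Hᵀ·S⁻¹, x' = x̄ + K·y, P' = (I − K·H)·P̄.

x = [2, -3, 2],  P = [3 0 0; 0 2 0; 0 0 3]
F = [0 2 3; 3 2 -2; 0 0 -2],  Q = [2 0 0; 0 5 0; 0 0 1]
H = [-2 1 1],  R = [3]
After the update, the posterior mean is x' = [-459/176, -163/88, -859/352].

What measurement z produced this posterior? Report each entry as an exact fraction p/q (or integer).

z = [1]

x̄ = F·x = [0, -4, -4]
P̄ = F·P·Fᵀ + Q = [37 -10 -18; -10 52 12; -18 12 13]
S = H·P̄·Hᵀ + R = [352]
K = P̄·Hᵀ·S⁻¹ = [-51/176; 21/88; 61/352]
x' − x̄ = [-459/176, 189/88, 549/352] = K·y
y = (KᵀK)⁻¹·Kᵀ·(x' − x̄) = [9]
z = y + H·x̄ = [9] + [-8] = [1]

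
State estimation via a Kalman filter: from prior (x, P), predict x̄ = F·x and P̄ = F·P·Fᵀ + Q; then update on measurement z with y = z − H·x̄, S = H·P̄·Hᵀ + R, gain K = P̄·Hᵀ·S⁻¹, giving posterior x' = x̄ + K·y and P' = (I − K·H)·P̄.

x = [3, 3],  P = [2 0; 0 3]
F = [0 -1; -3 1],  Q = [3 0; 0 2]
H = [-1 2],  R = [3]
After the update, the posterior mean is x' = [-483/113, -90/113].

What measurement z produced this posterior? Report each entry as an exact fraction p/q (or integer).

x̄ = F·x = [-3, -6]
P̄ = F·P·Fᵀ + Q = [6 -3; -3 23]
S = H·P̄·Hᵀ + R = [113]
K = P̄·Hᵀ·S⁻¹ = [-12/113; 49/113]
x' − x̄ = [-144/113, 588/113] = K·y
y = (KᵀK)⁻¹·Kᵀ·(x' − x̄) = [12]
z = y + H·x̄ = [12] + [-9] = [3]

z = [3]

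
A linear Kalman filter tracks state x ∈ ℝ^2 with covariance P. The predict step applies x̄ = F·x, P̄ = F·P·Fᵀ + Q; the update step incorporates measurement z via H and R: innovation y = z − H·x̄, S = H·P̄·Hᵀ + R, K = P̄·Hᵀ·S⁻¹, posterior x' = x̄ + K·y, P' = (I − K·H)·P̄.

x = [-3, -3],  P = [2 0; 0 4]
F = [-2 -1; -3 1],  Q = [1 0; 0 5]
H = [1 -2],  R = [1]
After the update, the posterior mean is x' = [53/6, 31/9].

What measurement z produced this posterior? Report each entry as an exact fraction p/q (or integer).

x̄ = F·x = [9, 6]
P̄ = F·P·Fᵀ + Q = [13 8; 8 27]
S = H·P̄·Hᵀ + R = [90]
K = P̄·Hᵀ·S⁻¹ = [-1/30; -23/45]
x' − x̄ = [-1/6, -23/9] = K·y
y = (KᵀK)⁻¹·Kᵀ·(x' − x̄) = [5]
z = y + H·x̄ = [5] + [-3] = [2]

z = [2]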